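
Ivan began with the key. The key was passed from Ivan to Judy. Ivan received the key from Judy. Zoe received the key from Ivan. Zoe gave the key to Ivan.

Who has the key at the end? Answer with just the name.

Answer: Ivan

Derivation:
Tracking the key through each event:
Start: Ivan has the key.
After event 1: Judy has the key.
After event 2: Ivan has the key.
After event 3: Zoe has the key.
After event 4: Ivan has the key.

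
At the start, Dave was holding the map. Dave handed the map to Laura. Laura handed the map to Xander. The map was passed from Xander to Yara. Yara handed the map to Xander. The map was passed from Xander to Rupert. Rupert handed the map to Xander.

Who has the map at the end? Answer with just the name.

Answer: Xander

Derivation:
Tracking the map through each event:
Start: Dave has the map.
After event 1: Laura has the map.
After event 2: Xander has the map.
After event 3: Yara has the map.
After event 4: Xander has the map.
After event 5: Rupert has the map.
After event 6: Xander has the map.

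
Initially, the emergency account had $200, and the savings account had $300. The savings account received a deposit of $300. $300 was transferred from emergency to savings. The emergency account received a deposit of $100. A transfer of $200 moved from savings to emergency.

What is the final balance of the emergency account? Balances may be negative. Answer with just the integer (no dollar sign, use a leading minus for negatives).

Answer: 200

Derivation:
Tracking account balances step by step:
Start: emergency=200, savings=300
Event 1 (deposit 300 to savings): savings: 300 + 300 = 600. Balances: emergency=200, savings=600
Event 2 (transfer 300 emergency -> savings): emergency: 200 - 300 = -100, savings: 600 + 300 = 900. Balances: emergency=-100, savings=900
Event 3 (deposit 100 to emergency): emergency: -100 + 100 = 0. Balances: emergency=0, savings=900
Event 4 (transfer 200 savings -> emergency): savings: 900 - 200 = 700, emergency: 0 + 200 = 200. Balances: emergency=200, savings=700

Final balance of emergency: 200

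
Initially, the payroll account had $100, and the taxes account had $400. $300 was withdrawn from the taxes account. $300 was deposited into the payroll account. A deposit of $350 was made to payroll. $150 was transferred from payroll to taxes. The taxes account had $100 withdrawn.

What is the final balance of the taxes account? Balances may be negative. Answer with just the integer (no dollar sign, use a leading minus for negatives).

Tracking account balances step by step:
Start: payroll=100, taxes=400
Event 1 (withdraw 300 from taxes): taxes: 400 - 300 = 100. Balances: payroll=100, taxes=100
Event 2 (deposit 300 to payroll): payroll: 100 + 300 = 400. Balances: payroll=400, taxes=100
Event 3 (deposit 350 to payroll): payroll: 400 + 350 = 750. Balances: payroll=750, taxes=100
Event 4 (transfer 150 payroll -> taxes): payroll: 750 - 150 = 600, taxes: 100 + 150 = 250. Balances: payroll=600, taxes=250
Event 5 (withdraw 100 from taxes): taxes: 250 - 100 = 150. Balances: payroll=600, taxes=150

Final balance of taxes: 150

Answer: 150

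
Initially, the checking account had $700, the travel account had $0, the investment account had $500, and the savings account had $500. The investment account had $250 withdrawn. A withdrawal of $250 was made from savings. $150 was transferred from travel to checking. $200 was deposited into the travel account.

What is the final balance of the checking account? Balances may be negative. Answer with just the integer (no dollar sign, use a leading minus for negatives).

Tracking account balances step by step:
Start: checking=700, travel=0, investment=500, savings=500
Event 1 (withdraw 250 from investment): investment: 500 - 250 = 250. Balances: checking=700, travel=0, investment=250, savings=500
Event 2 (withdraw 250 from savings): savings: 500 - 250 = 250. Balances: checking=700, travel=0, investment=250, savings=250
Event 3 (transfer 150 travel -> checking): travel: 0 - 150 = -150, checking: 700 + 150 = 850. Balances: checking=850, travel=-150, investment=250, savings=250
Event 4 (deposit 200 to travel): travel: -150 + 200 = 50. Balances: checking=850, travel=50, investment=250, savings=250

Final balance of checking: 850

Answer: 850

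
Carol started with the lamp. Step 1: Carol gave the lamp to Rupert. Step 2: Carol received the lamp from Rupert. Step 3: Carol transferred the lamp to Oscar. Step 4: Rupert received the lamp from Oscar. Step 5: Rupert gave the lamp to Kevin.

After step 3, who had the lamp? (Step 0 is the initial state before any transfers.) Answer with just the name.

Tracking the lamp holder through step 3:
After step 0 (start): Carol
After step 1: Rupert
After step 2: Carol
After step 3: Oscar

At step 3, the holder is Oscar.

Answer: Oscar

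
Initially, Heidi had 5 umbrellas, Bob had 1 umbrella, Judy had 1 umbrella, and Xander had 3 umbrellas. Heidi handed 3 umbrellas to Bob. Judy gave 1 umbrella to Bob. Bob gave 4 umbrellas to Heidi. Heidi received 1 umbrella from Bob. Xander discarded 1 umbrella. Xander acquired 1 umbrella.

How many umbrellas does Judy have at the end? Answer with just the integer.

Tracking counts step by step:
Start: Heidi=5, Bob=1, Judy=1, Xander=3
Event 1 (Heidi -> Bob, 3): Heidi: 5 -> 2, Bob: 1 -> 4. State: Heidi=2, Bob=4, Judy=1, Xander=3
Event 2 (Judy -> Bob, 1): Judy: 1 -> 0, Bob: 4 -> 5. State: Heidi=2, Bob=5, Judy=0, Xander=3
Event 3 (Bob -> Heidi, 4): Bob: 5 -> 1, Heidi: 2 -> 6. State: Heidi=6, Bob=1, Judy=0, Xander=3
Event 4 (Bob -> Heidi, 1): Bob: 1 -> 0, Heidi: 6 -> 7. State: Heidi=7, Bob=0, Judy=0, Xander=3
Event 5 (Xander -1): Xander: 3 -> 2. State: Heidi=7, Bob=0, Judy=0, Xander=2
Event 6 (Xander +1): Xander: 2 -> 3. State: Heidi=7, Bob=0, Judy=0, Xander=3

Judy's final count: 0

Answer: 0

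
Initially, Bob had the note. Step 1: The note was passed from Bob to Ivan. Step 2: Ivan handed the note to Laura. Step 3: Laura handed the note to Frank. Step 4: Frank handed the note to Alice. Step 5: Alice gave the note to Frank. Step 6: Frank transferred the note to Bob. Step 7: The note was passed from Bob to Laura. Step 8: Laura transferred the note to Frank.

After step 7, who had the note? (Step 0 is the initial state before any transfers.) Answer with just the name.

Answer: Laura

Derivation:
Tracking the note holder through step 7:
After step 0 (start): Bob
After step 1: Ivan
After step 2: Laura
After step 3: Frank
After step 4: Alice
After step 5: Frank
After step 6: Bob
After step 7: Laura

At step 7, the holder is Laura.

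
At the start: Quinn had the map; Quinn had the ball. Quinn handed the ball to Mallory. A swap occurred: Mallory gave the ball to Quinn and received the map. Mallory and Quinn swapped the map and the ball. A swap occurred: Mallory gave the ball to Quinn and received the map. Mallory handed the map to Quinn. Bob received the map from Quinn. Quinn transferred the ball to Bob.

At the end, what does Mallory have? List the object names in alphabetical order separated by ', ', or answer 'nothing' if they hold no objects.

Tracking all object holders:
Start: map:Quinn, ball:Quinn
Event 1 (give ball: Quinn -> Mallory). State: map:Quinn, ball:Mallory
Event 2 (swap ball<->map: now ball:Quinn, map:Mallory). State: map:Mallory, ball:Quinn
Event 3 (swap map<->ball: now map:Quinn, ball:Mallory). State: map:Quinn, ball:Mallory
Event 4 (swap ball<->map: now ball:Quinn, map:Mallory). State: map:Mallory, ball:Quinn
Event 5 (give map: Mallory -> Quinn). State: map:Quinn, ball:Quinn
Event 6 (give map: Quinn -> Bob). State: map:Bob, ball:Quinn
Event 7 (give ball: Quinn -> Bob). State: map:Bob, ball:Bob

Final state: map:Bob, ball:Bob
Mallory holds: (nothing).

Answer: nothing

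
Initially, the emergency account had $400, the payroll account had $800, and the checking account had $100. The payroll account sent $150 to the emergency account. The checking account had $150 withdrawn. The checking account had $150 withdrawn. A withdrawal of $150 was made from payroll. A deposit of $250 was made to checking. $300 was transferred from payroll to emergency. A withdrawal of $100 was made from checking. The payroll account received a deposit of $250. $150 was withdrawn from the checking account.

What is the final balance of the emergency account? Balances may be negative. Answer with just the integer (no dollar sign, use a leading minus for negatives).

Tracking account balances step by step:
Start: emergency=400, payroll=800, checking=100
Event 1 (transfer 150 payroll -> emergency): payroll: 800 - 150 = 650, emergency: 400 + 150 = 550. Balances: emergency=550, payroll=650, checking=100
Event 2 (withdraw 150 from checking): checking: 100 - 150 = -50. Balances: emergency=550, payroll=650, checking=-50
Event 3 (withdraw 150 from checking): checking: -50 - 150 = -200. Balances: emergency=550, payroll=650, checking=-200
Event 4 (withdraw 150 from payroll): payroll: 650 - 150 = 500. Balances: emergency=550, payroll=500, checking=-200
Event 5 (deposit 250 to checking): checking: -200 + 250 = 50. Balances: emergency=550, payroll=500, checking=50
Event 6 (transfer 300 payroll -> emergency): payroll: 500 - 300 = 200, emergency: 550 + 300 = 850. Balances: emergency=850, payroll=200, checking=50
Event 7 (withdraw 100 from checking): checking: 50 - 100 = -50. Balances: emergency=850, payroll=200, checking=-50
Event 8 (deposit 250 to payroll): payroll: 200 + 250 = 450. Balances: emergency=850, payroll=450, checking=-50
Event 9 (withdraw 150 from checking): checking: -50 - 150 = -200. Balances: emergency=850, payroll=450, checking=-200

Final balance of emergency: 850

Answer: 850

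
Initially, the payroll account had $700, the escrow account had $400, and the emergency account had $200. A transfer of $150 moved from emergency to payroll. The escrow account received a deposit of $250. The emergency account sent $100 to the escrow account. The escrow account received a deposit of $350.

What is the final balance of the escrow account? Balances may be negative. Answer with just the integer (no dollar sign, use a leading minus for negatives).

Tracking account balances step by step:
Start: payroll=700, escrow=400, emergency=200
Event 1 (transfer 150 emergency -> payroll): emergency: 200 - 150 = 50, payroll: 700 + 150 = 850. Balances: payroll=850, escrow=400, emergency=50
Event 2 (deposit 250 to escrow): escrow: 400 + 250 = 650. Balances: payroll=850, escrow=650, emergency=50
Event 3 (transfer 100 emergency -> escrow): emergency: 50 - 100 = -50, escrow: 650 + 100 = 750. Balances: payroll=850, escrow=750, emergency=-50
Event 4 (deposit 350 to escrow): escrow: 750 + 350 = 1100. Balances: payroll=850, escrow=1100, emergency=-50

Final balance of escrow: 1100

Answer: 1100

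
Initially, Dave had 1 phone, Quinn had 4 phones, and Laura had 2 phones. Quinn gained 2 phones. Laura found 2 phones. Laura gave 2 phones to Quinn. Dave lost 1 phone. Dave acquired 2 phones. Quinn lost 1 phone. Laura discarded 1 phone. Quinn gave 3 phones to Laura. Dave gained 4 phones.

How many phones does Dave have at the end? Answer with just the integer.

Tracking counts step by step:
Start: Dave=1, Quinn=4, Laura=2
Event 1 (Quinn +2): Quinn: 4 -> 6. State: Dave=1, Quinn=6, Laura=2
Event 2 (Laura +2): Laura: 2 -> 4. State: Dave=1, Quinn=6, Laura=4
Event 3 (Laura -> Quinn, 2): Laura: 4 -> 2, Quinn: 6 -> 8. State: Dave=1, Quinn=8, Laura=2
Event 4 (Dave -1): Dave: 1 -> 0. State: Dave=0, Quinn=8, Laura=2
Event 5 (Dave +2): Dave: 0 -> 2. State: Dave=2, Quinn=8, Laura=2
Event 6 (Quinn -1): Quinn: 8 -> 7. State: Dave=2, Quinn=7, Laura=2
Event 7 (Laura -1): Laura: 2 -> 1. State: Dave=2, Quinn=7, Laura=1
Event 8 (Quinn -> Laura, 3): Quinn: 7 -> 4, Laura: 1 -> 4. State: Dave=2, Quinn=4, Laura=4
Event 9 (Dave +4): Dave: 2 -> 6. State: Dave=6, Quinn=4, Laura=4

Dave's final count: 6

Answer: 6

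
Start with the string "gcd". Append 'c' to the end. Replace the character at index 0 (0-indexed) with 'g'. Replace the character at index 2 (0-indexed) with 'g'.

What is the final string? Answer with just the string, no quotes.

Applying each edit step by step:
Start: "gcd"
Op 1 (append 'c'): "gcd" -> "gcdc"
Op 2 (replace idx 0: 'g' -> 'g'): "gcdc" -> "gcdc"
Op 3 (replace idx 2: 'd' -> 'g'): "gcdc" -> "gcgc"

Answer: gcgc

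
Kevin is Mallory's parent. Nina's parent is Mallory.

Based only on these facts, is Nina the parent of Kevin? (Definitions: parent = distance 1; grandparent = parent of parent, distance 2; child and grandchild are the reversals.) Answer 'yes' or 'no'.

Answer: no

Derivation:
Reconstructing the parent chain from the given facts:
  Kevin -> Mallory -> Nina
(each arrow means 'parent of the next')
Positions in the chain (0 = top):
  position of Kevin: 0
  position of Mallory: 1
  position of Nina: 2

Nina is at position 2, Kevin is at position 0; signed distance (j - i) = -2.
'parent' requires j - i = 1. Actual distance is -2, so the relation does NOT hold.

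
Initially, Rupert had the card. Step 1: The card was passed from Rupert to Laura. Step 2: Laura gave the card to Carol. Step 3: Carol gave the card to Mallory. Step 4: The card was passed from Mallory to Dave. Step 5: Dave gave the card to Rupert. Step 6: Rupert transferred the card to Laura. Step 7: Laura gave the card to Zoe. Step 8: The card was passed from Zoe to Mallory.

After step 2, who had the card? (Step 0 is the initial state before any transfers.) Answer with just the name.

Tracking the card holder through step 2:
After step 0 (start): Rupert
After step 1: Laura
After step 2: Carol

At step 2, the holder is Carol.

Answer: Carol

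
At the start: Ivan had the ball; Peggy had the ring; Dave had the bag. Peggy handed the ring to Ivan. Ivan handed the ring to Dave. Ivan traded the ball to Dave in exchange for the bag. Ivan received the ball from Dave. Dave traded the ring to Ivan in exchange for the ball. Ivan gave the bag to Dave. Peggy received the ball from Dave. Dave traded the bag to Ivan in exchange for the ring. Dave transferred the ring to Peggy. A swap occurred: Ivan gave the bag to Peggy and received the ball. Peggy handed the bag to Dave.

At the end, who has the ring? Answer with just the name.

Answer: Peggy

Derivation:
Tracking all object holders:
Start: ball:Ivan, ring:Peggy, bag:Dave
Event 1 (give ring: Peggy -> Ivan). State: ball:Ivan, ring:Ivan, bag:Dave
Event 2 (give ring: Ivan -> Dave). State: ball:Ivan, ring:Dave, bag:Dave
Event 3 (swap ball<->bag: now ball:Dave, bag:Ivan). State: ball:Dave, ring:Dave, bag:Ivan
Event 4 (give ball: Dave -> Ivan). State: ball:Ivan, ring:Dave, bag:Ivan
Event 5 (swap ring<->ball: now ring:Ivan, ball:Dave). State: ball:Dave, ring:Ivan, bag:Ivan
Event 6 (give bag: Ivan -> Dave). State: ball:Dave, ring:Ivan, bag:Dave
Event 7 (give ball: Dave -> Peggy). State: ball:Peggy, ring:Ivan, bag:Dave
Event 8 (swap bag<->ring: now bag:Ivan, ring:Dave). State: ball:Peggy, ring:Dave, bag:Ivan
Event 9 (give ring: Dave -> Peggy). State: ball:Peggy, ring:Peggy, bag:Ivan
Event 10 (swap bag<->ball: now bag:Peggy, ball:Ivan). State: ball:Ivan, ring:Peggy, bag:Peggy
Event 11 (give bag: Peggy -> Dave). State: ball:Ivan, ring:Peggy, bag:Dave

Final state: ball:Ivan, ring:Peggy, bag:Dave
The ring is held by Peggy.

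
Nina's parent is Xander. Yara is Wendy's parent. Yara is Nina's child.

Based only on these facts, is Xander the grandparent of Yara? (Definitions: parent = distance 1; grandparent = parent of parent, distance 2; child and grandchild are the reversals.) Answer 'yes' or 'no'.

Reconstructing the parent chain from the given facts:
  Xander -> Nina -> Yara -> Wendy
(each arrow means 'parent of the next')
Positions in the chain (0 = top):
  position of Xander: 0
  position of Nina: 1
  position of Yara: 2
  position of Wendy: 3

Xander is at position 0, Yara is at position 2; signed distance (j - i) = 2.
'grandparent' requires j - i = 2. Actual distance is 2, so the relation HOLDS.

Answer: yes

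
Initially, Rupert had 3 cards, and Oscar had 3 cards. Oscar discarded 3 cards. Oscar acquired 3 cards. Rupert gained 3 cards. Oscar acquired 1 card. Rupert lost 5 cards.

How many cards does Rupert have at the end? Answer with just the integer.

Answer: 1

Derivation:
Tracking counts step by step:
Start: Rupert=3, Oscar=3
Event 1 (Oscar -3): Oscar: 3 -> 0. State: Rupert=3, Oscar=0
Event 2 (Oscar +3): Oscar: 0 -> 3. State: Rupert=3, Oscar=3
Event 3 (Rupert +3): Rupert: 3 -> 6. State: Rupert=6, Oscar=3
Event 4 (Oscar +1): Oscar: 3 -> 4. State: Rupert=6, Oscar=4
Event 5 (Rupert -5): Rupert: 6 -> 1. State: Rupert=1, Oscar=4

Rupert's final count: 1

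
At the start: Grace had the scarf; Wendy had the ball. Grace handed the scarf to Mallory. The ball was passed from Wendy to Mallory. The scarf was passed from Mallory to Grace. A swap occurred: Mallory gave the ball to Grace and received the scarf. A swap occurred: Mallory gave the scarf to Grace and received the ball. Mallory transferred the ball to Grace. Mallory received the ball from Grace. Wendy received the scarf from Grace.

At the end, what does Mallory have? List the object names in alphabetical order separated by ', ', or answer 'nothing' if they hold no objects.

Tracking all object holders:
Start: scarf:Grace, ball:Wendy
Event 1 (give scarf: Grace -> Mallory). State: scarf:Mallory, ball:Wendy
Event 2 (give ball: Wendy -> Mallory). State: scarf:Mallory, ball:Mallory
Event 3 (give scarf: Mallory -> Grace). State: scarf:Grace, ball:Mallory
Event 4 (swap ball<->scarf: now ball:Grace, scarf:Mallory). State: scarf:Mallory, ball:Grace
Event 5 (swap scarf<->ball: now scarf:Grace, ball:Mallory). State: scarf:Grace, ball:Mallory
Event 6 (give ball: Mallory -> Grace). State: scarf:Grace, ball:Grace
Event 7 (give ball: Grace -> Mallory). State: scarf:Grace, ball:Mallory
Event 8 (give scarf: Grace -> Wendy). State: scarf:Wendy, ball:Mallory

Final state: scarf:Wendy, ball:Mallory
Mallory holds: ball.

Answer: ball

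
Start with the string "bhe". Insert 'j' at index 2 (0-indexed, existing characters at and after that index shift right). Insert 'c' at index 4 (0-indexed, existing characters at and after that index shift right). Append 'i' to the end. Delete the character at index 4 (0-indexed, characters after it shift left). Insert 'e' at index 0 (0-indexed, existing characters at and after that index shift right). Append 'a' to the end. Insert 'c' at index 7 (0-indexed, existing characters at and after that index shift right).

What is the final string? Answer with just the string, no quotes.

Answer: ebhjeiac

Derivation:
Applying each edit step by step:
Start: "bhe"
Op 1 (insert 'j' at idx 2): "bhe" -> "bhje"
Op 2 (insert 'c' at idx 4): "bhje" -> "bhjec"
Op 3 (append 'i'): "bhjec" -> "bhjeci"
Op 4 (delete idx 4 = 'c'): "bhjeci" -> "bhjei"
Op 5 (insert 'e' at idx 0): "bhjei" -> "ebhjei"
Op 6 (append 'a'): "ebhjei" -> "ebhjeia"
Op 7 (insert 'c' at idx 7): "ebhjeia" -> "ebhjeiac"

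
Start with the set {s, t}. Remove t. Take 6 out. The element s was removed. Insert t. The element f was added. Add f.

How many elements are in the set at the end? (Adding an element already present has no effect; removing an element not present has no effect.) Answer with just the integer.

Answer: 2

Derivation:
Tracking the set through each operation:
Start: {s, t}
Event 1 (remove t): removed. Set: {s}
Event 2 (remove 6): not present, no change. Set: {s}
Event 3 (remove s): removed. Set: {}
Event 4 (add t): added. Set: {t}
Event 5 (add f): added. Set: {f, t}
Event 6 (add f): already present, no change. Set: {f, t}

Final set: {f, t} (size 2)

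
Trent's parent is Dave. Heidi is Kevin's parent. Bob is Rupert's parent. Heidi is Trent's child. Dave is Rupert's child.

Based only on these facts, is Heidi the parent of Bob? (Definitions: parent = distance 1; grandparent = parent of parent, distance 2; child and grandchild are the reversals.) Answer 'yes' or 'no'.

Answer: no

Derivation:
Reconstructing the parent chain from the given facts:
  Bob -> Rupert -> Dave -> Trent -> Heidi -> Kevin
(each arrow means 'parent of the next')
Positions in the chain (0 = top):
  position of Bob: 0
  position of Rupert: 1
  position of Dave: 2
  position of Trent: 3
  position of Heidi: 4
  position of Kevin: 5

Heidi is at position 4, Bob is at position 0; signed distance (j - i) = -4.
'parent' requires j - i = 1. Actual distance is -4, so the relation does NOT hold.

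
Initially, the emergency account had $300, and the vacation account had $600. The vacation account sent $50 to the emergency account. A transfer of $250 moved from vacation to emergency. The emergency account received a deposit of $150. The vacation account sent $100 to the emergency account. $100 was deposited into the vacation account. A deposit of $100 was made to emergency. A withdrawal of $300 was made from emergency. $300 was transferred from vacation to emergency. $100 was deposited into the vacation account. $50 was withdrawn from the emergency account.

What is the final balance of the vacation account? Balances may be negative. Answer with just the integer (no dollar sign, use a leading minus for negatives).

Answer: 100

Derivation:
Tracking account balances step by step:
Start: emergency=300, vacation=600
Event 1 (transfer 50 vacation -> emergency): vacation: 600 - 50 = 550, emergency: 300 + 50 = 350. Balances: emergency=350, vacation=550
Event 2 (transfer 250 vacation -> emergency): vacation: 550 - 250 = 300, emergency: 350 + 250 = 600. Balances: emergency=600, vacation=300
Event 3 (deposit 150 to emergency): emergency: 600 + 150 = 750. Balances: emergency=750, vacation=300
Event 4 (transfer 100 vacation -> emergency): vacation: 300 - 100 = 200, emergency: 750 + 100 = 850. Balances: emergency=850, vacation=200
Event 5 (deposit 100 to vacation): vacation: 200 + 100 = 300. Balances: emergency=850, vacation=300
Event 6 (deposit 100 to emergency): emergency: 850 + 100 = 950. Balances: emergency=950, vacation=300
Event 7 (withdraw 300 from emergency): emergency: 950 - 300 = 650. Balances: emergency=650, vacation=300
Event 8 (transfer 300 vacation -> emergency): vacation: 300 - 300 = 0, emergency: 650 + 300 = 950. Balances: emergency=950, vacation=0
Event 9 (deposit 100 to vacation): vacation: 0 + 100 = 100. Balances: emergency=950, vacation=100
Event 10 (withdraw 50 from emergency): emergency: 950 - 50 = 900. Balances: emergency=900, vacation=100

Final balance of vacation: 100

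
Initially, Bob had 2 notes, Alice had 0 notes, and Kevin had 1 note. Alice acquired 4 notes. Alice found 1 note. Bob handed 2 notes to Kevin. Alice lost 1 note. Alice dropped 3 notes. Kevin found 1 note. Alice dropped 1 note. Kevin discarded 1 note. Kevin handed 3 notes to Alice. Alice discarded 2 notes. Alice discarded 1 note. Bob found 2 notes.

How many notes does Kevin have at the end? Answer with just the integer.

Tracking counts step by step:
Start: Bob=2, Alice=0, Kevin=1
Event 1 (Alice +4): Alice: 0 -> 4. State: Bob=2, Alice=4, Kevin=1
Event 2 (Alice +1): Alice: 4 -> 5. State: Bob=2, Alice=5, Kevin=1
Event 3 (Bob -> Kevin, 2): Bob: 2 -> 0, Kevin: 1 -> 3. State: Bob=0, Alice=5, Kevin=3
Event 4 (Alice -1): Alice: 5 -> 4. State: Bob=0, Alice=4, Kevin=3
Event 5 (Alice -3): Alice: 4 -> 1. State: Bob=0, Alice=1, Kevin=3
Event 6 (Kevin +1): Kevin: 3 -> 4. State: Bob=0, Alice=1, Kevin=4
Event 7 (Alice -1): Alice: 1 -> 0. State: Bob=0, Alice=0, Kevin=4
Event 8 (Kevin -1): Kevin: 4 -> 3. State: Bob=0, Alice=0, Kevin=3
Event 9 (Kevin -> Alice, 3): Kevin: 3 -> 0, Alice: 0 -> 3. State: Bob=0, Alice=3, Kevin=0
Event 10 (Alice -2): Alice: 3 -> 1. State: Bob=0, Alice=1, Kevin=0
Event 11 (Alice -1): Alice: 1 -> 0. State: Bob=0, Alice=0, Kevin=0
Event 12 (Bob +2): Bob: 0 -> 2. State: Bob=2, Alice=0, Kevin=0

Kevin's final count: 0

Answer: 0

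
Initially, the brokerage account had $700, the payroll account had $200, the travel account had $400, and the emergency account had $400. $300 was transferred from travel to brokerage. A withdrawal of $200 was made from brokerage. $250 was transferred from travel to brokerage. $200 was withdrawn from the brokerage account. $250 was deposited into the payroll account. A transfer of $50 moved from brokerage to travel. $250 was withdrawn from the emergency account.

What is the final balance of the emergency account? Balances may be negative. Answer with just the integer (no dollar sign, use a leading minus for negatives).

Tracking account balances step by step:
Start: brokerage=700, payroll=200, travel=400, emergency=400
Event 1 (transfer 300 travel -> brokerage): travel: 400 - 300 = 100, brokerage: 700 + 300 = 1000. Balances: brokerage=1000, payroll=200, travel=100, emergency=400
Event 2 (withdraw 200 from brokerage): brokerage: 1000 - 200 = 800. Balances: brokerage=800, payroll=200, travel=100, emergency=400
Event 3 (transfer 250 travel -> brokerage): travel: 100 - 250 = -150, brokerage: 800 + 250 = 1050. Balances: brokerage=1050, payroll=200, travel=-150, emergency=400
Event 4 (withdraw 200 from brokerage): brokerage: 1050 - 200 = 850. Balances: brokerage=850, payroll=200, travel=-150, emergency=400
Event 5 (deposit 250 to payroll): payroll: 200 + 250 = 450. Balances: brokerage=850, payroll=450, travel=-150, emergency=400
Event 6 (transfer 50 brokerage -> travel): brokerage: 850 - 50 = 800, travel: -150 + 50 = -100. Balances: brokerage=800, payroll=450, travel=-100, emergency=400
Event 7 (withdraw 250 from emergency): emergency: 400 - 250 = 150. Balances: brokerage=800, payroll=450, travel=-100, emergency=150

Final balance of emergency: 150

Answer: 150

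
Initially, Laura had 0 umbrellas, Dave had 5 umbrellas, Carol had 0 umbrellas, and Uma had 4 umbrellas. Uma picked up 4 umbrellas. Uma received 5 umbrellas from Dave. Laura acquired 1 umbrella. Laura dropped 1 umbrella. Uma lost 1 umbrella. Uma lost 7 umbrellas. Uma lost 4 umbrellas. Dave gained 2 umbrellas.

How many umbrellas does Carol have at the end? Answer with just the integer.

Tracking counts step by step:
Start: Laura=0, Dave=5, Carol=0, Uma=4
Event 1 (Uma +4): Uma: 4 -> 8. State: Laura=0, Dave=5, Carol=0, Uma=8
Event 2 (Dave -> Uma, 5): Dave: 5 -> 0, Uma: 8 -> 13. State: Laura=0, Dave=0, Carol=0, Uma=13
Event 3 (Laura +1): Laura: 0 -> 1. State: Laura=1, Dave=0, Carol=0, Uma=13
Event 4 (Laura -1): Laura: 1 -> 0. State: Laura=0, Dave=0, Carol=0, Uma=13
Event 5 (Uma -1): Uma: 13 -> 12. State: Laura=0, Dave=0, Carol=0, Uma=12
Event 6 (Uma -7): Uma: 12 -> 5. State: Laura=0, Dave=0, Carol=0, Uma=5
Event 7 (Uma -4): Uma: 5 -> 1. State: Laura=0, Dave=0, Carol=0, Uma=1
Event 8 (Dave +2): Dave: 0 -> 2. State: Laura=0, Dave=2, Carol=0, Uma=1

Carol's final count: 0

Answer: 0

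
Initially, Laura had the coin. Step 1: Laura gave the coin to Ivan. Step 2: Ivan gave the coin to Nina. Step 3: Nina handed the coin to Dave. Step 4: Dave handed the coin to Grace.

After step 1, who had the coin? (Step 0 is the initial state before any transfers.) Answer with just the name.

Tracking the coin holder through step 1:
After step 0 (start): Laura
After step 1: Ivan

At step 1, the holder is Ivan.

Answer: Ivan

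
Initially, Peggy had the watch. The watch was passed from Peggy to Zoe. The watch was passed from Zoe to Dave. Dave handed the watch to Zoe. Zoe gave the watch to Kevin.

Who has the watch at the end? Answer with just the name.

Tracking the watch through each event:
Start: Peggy has the watch.
After event 1: Zoe has the watch.
After event 2: Dave has the watch.
After event 3: Zoe has the watch.
After event 4: Kevin has the watch.

Answer: Kevin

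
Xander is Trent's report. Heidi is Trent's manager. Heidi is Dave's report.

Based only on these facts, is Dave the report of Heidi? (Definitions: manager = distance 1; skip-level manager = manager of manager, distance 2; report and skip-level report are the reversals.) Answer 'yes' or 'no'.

Reconstructing the manager chain from the given facts:
  Dave -> Heidi -> Trent -> Xander
(each arrow means 'manager of the next')
Positions in the chain (0 = top):
  position of Dave: 0
  position of Heidi: 1
  position of Trent: 2
  position of Xander: 3

Dave is at position 0, Heidi is at position 1; signed distance (j - i) = 1.
'report' requires j - i = -1. Actual distance is 1, so the relation does NOT hold.

Answer: no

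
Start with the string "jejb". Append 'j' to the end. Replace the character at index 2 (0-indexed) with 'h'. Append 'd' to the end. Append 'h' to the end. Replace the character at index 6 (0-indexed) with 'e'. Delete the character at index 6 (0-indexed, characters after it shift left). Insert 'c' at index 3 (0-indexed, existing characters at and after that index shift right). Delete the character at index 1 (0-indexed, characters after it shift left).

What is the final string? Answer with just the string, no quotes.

Applying each edit step by step:
Start: "jejb"
Op 1 (append 'j'): "jejb" -> "jejbj"
Op 2 (replace idx 2: 'j' -> 'h'): "jejbj" -> "jehbj"
Op 3 (append 'd'): "jehbj" -> "jehbjd"
Op 4 (append 'h'): "jehbjd" -> "jehbjdh"
Op 5 (replace idx 6: 'h' -> 'e'): "jehbjdh" -> "jehbjde"
Op 6 (delete idx 6 = 'e'): "jehbjde" -> "jehbjd"
Op 7 (insert 'c' at idx 3): "jehbjd" -> "jehcbjd"
Op 8 (delete idx 1 = 'e'): "jehcbjd" -> "jhcbjd"

Answer: jhcbjd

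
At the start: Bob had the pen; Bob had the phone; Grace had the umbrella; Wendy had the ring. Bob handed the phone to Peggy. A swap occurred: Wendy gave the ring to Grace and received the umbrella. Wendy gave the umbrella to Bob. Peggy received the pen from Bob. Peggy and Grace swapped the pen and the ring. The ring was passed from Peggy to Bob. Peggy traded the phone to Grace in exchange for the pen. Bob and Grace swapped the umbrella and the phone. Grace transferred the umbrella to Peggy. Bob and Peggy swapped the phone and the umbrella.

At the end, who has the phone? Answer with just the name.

Answer: Peggy

Derivation:
Tracking all object holders:
Start: pen:Bob, phone:Bob, umbrella:Grace, ring:Wendy
Event 1 (give phone: Bob -> Peggy). State: pen:Bob, phone:Peggy, umbrella:Grace, ring:Wendy
Event 2 (swap ring<->umbrella: now ring:Grace, umbrella:Wendy). State: pen:Bob, phone:Peggy, umbrella:Wendy, ring:Grace
Event 3 (give umbrella: Wendy -> Bob). State: pen:Bob, phone:Peggy, umbrella:Bob, ring:Grace
Event 4 (give pen: Bob -> Peggy). State: pen:Peggy, phone:Peggy, umbrella:Bob, ring:Grace
Event 5 (swap pen<->ring: now pen:Grace, ring:Peggy). State: pen:Grace, phone:Peggy, umbrella:Bob, ring:Peggy
Event 6 (give ring: Peggy -> Bob). State: pen:Grace, phone:Peggy, umbrella:Bob, ring:Bob
Event 7 (swap phone<->pen: now phone:Grace, pen:Peggy). State: pen:Peggy, phone:Grace, umbrella:Bob, ring:Bob
Event 8 (swap umbrella<->phone: now umbrella:Grace, phone:Bob). State: pen:Peggy, phone:Bob, umbrella:Grace, ring:Bob
Event 9 (give umbrella: Grace -> Peggy). State: pen:Peggy, phone:Bob, umbrella:Peggy, ring:Bob
Event 10 (swap phone<->umbrella: now phone:Peggy, umbrella:Bob). State: pen:Peggy, phone:Peggy, umbrella:Bob, ring:Bob

Final state: pen:Peggy, phone:Peggy, umbrella:Bob, ring:Bob
The phone is held by Peggy.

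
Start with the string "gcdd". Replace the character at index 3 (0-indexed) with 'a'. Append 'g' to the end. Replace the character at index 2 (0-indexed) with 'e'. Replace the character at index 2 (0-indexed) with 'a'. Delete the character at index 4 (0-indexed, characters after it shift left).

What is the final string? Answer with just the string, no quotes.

Answer: gcaa

Derivation:
Applying each edit step by step:
Start: "gcdd"
Op 1 (replace idx 3: 'd' -> 'a'): "gcdd" -> "gcda"
Op 2 (append 'g'): "gcda" -> "gcdag"
Op 3 (replace idx 2: 'd' -> 'e'): "gcdag" -> "gceag"
Op 4 (replace idx 2: 'e' -> 'a'): "gceag" -> "gcaag"
Op 5 (delete idx 4 = 'g'): "gcaag" -> "gcaa"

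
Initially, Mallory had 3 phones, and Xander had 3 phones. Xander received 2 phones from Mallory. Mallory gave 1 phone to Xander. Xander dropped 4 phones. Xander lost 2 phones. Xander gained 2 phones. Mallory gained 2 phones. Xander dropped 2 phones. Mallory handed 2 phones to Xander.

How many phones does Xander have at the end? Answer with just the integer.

Tracking counts step by step:
Start: Mallory=3, Xander=3
Event 1 (Mallory -> Xander, 2): Mallory: 3 -> 1, Xander: 3 -> 5. State: Mallory=1, Xander=5
Event 2 (Mallory -> Xander, 1): Mallory: 1 -> 0, Xander: 5 -> 6. State: Mallory=0, Xander=6
Event 3 (Xander -4): Xander: 6 -> 2. State: Mallory=0, Xander=2
Event 4 (Xander -2): Xander: 2 -> 0. State: Mallory=0, Xander=0
Event 5 (Xander +2): Xander: 0 -> 2. State: Mallory=0, Xander=2
Event 6 (Mallory +2): Mallory: 0 -> 2. State: Mallory=2, Xander=2
Event 7 (Xander -2): Xander: 2 -> 0. State: Mallory=2, Xander=0
Event 8 (Mallory -> Xander, 2): Mallory: 2 -> 0, Xander: 0 -> 2. State: Mallory=0, Xander=2

Xander's final count: 2

Answer: 2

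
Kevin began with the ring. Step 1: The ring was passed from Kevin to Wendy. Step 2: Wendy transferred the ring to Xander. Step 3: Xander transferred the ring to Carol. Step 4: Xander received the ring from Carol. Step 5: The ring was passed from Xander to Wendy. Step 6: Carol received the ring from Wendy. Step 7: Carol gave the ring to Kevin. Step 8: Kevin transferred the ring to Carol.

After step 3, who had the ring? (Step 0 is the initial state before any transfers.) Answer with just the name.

Tracking the ring holder through step 3:
After step 0 (start): Kevin
After step 1: Wendy
After step 2: Xander
After step 3: Carol

At step 3, the holder is Carol.

Answer: Carol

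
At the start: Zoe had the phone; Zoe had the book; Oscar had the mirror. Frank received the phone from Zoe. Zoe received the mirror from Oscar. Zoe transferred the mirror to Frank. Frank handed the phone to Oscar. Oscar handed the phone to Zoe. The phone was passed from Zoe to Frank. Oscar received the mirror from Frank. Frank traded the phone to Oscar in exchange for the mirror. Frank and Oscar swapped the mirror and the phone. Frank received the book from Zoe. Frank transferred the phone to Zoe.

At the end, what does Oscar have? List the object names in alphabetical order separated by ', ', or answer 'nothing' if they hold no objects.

Tracking all object holders:
Start: phone:Zoe, book:Zoe, mirror:Oscar
Event 1 (give phone: Zoe -> Frank). State: phone:Frank, book:Zoe, mirror:Oscar
Event 2 (give mirror: Oscar -> Zoe). State: phone:Frank, book:Zoe, mirror:Zoe
Event 3 (give mirror: Zoe -> Frank). State: phone:Frank, book:Zoe, mirror:Frank
Event 4 (give phone: Frank -> Oscar). State: phone:Oscar, book:Zoe, mirror:Frank
Event 5 (give phone: Oscar -> Zoe). State: phone:Zoe, book:Zoe, mirror:Frank
Event 6 (give phone: Zoe -> Frank). State: phone:Frank, book:Zoe, mirror:Frank
Event 7 (give mirror: Frank -> Oscar). State: phone:Frank, book:Zoe, mirror:Oscar
Event 8 (swap phone<->mirror: now phone:Oscar, mirror:Frank). State: phone:Oscar, book:Zoe, mirror:Frank
Event 9 (swap mirror<->phone: now mirror:Oscar, phone:Frank). State: phone:Frank, book:Zoe, mirror:Oscar
Event 10 (give book: Zoe -> Frank). State: phone:Frank, book:Frank, mirror:Oscar
Event 11 (give phone: Frank -> Zoe). State: phone:Zoe, book:Frank, mirror:Oscar

Final state: phone:Zoe, book:Frank, mirror:Oscar
Oscar holds: mirror.

Answer: mirror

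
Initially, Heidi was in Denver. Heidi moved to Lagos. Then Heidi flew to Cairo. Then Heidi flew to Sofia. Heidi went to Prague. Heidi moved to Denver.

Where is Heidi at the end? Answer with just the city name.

Tracking Heidi's location:
Start: Heidi is in Denver.
After move 1: Denver -> Lagos. Heidi is in Lagos.
After move 2: Lagos -> Cairo. Heidi is in Cairo.
After move 3: Cairo -> Sofia. Heidi is in Sofia.
After move 4: Sofia -> Prague. Heidi is in Prague.
After move 5: Prague -> Denver. Heidi is in Denver.

Answer: Denver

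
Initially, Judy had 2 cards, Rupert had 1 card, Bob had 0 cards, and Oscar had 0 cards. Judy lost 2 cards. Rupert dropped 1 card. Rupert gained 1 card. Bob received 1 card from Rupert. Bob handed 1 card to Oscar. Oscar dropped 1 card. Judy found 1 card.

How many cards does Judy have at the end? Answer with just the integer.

Tracking counts step by step:
Start: Judy=2, Rupert=1, Bob=0, Oscar=0
Event 1 (Judy -2): Judy: 2 -> 0. State: Judy=0, Rupert=1, Bob=0, Oscar=0
Event 2 (Rupert -1): Rupert: 1 -> 0. State: Judy=0, Rupert=0, Bob=0, Oscar=0
Event 3 (Rupert +1): Rupert: 0 -> 1. State: Judy=0, Rupert=1, Bob=0, Oscar=0
Event 4 (Rupert -> Bob, 1): Rupert: 1 -> 0, Bob: 0 -> 1. State: Judy=0, Rupert=0, Bob=1, Oscar=0
Event 5 (Bob -> Oscar, 1): Bob: 1 -> 0, Oscar: 0 -> 1. State: Judy=0, Rupert=0, Bob=0, Oscar=1
Event 6 (Oscar -1): Oscar: 1 -> 0. State: Judy=0, Rupert=0, Bob=0, Oscar=0
Event 7 (Judy +1): Judy: 0 -> 1. State: Judy=1, Rupert=0, Bob=0, Oscar=0

Judy's final count: 1

Answer: 1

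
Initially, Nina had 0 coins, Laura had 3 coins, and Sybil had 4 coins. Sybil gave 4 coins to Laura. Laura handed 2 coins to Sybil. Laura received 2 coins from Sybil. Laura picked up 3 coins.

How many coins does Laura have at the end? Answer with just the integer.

Answer: 10

Derivation:
Tracking counts step by step:
Start: Nina=0, Laura=3, Sybil=4
Event 1 (Sybil -> Laura, 4): Sybil: 4 -> 0, Laura: 3 -> 7. State: Nina=0, Laura=7, Sybil=0
Event 2 (Laura -> Sybil, 2): Laura: 7 -> 5, Sybil: 0 -> 2. State: Nina=0, Laura=5, Sybil=2
Event 3 (Sybil -> Laura, 2): Sybil: 2 -> 0, Laura: 5 -> 7. State: Nina=0, Laura=7, Sybil=0
Event 4 (Laura +3): Laura: 7 -> 10. State: Nina=0, Laura=10, Sybil=0

Laura's final count: 10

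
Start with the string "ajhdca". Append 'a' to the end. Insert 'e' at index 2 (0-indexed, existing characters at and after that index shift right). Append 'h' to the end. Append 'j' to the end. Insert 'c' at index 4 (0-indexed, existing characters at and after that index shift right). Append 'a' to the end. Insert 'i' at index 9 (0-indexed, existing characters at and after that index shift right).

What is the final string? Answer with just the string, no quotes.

Applying each edit step by step:
Start: "ajhdca"
Op 1 (append 'a'): "ajhdca" -> "ajhdcaa"
Op 2 (insert 'e' at idx 2): "ajhdcaa" -> "ajehdcaa"
Op 3 (append 'h'): "ajehdcaa" -> "ajehdcaah"
Op 4 (append 'j'): "ajehdcaah" -> "ajehdcaahj"
Op 5 (insert 'c' at idx 4): "ajehdcaahj" -> "ajehcdcaahj"
Op 6 (append 'a'): "ajehcdcaahj" -> "ajehcdcaahja"
Op 7 (insert 'i' at idx 9): "ajehcdcaahja" -> "ajehcdcaaihja"

Answer: ajehcdcaaihja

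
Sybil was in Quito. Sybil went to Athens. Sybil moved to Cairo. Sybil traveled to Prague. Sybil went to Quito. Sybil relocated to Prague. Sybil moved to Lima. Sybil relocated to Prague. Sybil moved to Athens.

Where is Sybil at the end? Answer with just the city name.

Tracking Sybil's location:
Start: Sybil is in Quito.
After move 1: Quito -> Athens. Sybil is in Athens.
After move 2: Athens -> Cairo. Sybil is in Cairo.
After move 3: Cairo -> Prague. Sybil is in Prague.
After move 4: Prague -> Quito. Sybil is in Quito.
After move 5: Quito -> Prague. Sybil is in Prague.
After move 6: Prague -> Lima. Sybil is in Lima.
After move 7: Lima -> Prague. Sybil is in Prague.
After move 8: Prague -> Athens. Sybil is in Athens.

Answer: Athens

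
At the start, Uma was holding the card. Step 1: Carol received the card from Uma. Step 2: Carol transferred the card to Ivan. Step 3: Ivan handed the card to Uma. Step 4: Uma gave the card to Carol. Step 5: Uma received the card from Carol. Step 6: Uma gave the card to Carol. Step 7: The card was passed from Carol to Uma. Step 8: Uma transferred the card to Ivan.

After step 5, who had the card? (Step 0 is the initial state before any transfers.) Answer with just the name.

Answer: Uma

Derivation:
Tracking the card holder through step 5:
After step 0 (start): Uma
After step 1: Carol
After step 2: Ivan
After step 3: Uma
After step 4: Carol
After step 5: Uma

At step 5, the holder is Uma.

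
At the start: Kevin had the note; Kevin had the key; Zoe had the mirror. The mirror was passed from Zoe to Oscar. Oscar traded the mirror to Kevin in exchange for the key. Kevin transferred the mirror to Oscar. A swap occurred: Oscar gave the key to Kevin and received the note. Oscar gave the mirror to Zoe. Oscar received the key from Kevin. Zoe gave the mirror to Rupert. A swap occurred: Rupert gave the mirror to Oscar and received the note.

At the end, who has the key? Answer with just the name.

Tracking all object holders:
Start: note:Kevin, key:Kevin, mirror:Zoe
Event 1 (give mirror: Zoe -> Oscar). State: note:Kevin, key:Kevin, mirror:Oscar
Event 2 (swap mirror<->key: now mirror:Kevin, key:Oscar). State: note:Kevin, key:Oscar, mirror:Kevin
Event 3 (give mirror: Kevin -> Oscar). State: note:Kevin, key:Oscar, mirror:Oscar
Event 4 (swap key<->note: now key:Kevin, note:Oscar). State: note:Oscar, key:Kevin, mirror:Oscar
Event 5 (give mirror: Oscar -> Zoe). State: note:Oscar, key:Kevin, mirror:Zoe
Event 6 (give key: Kevin -> Oscar). State: note:Oscar, key:Oscar, mirror:Zoe
Event 7 (give mirror: Zoe -> Rupert). State: note:Oscar, key:Oscar, mirror:Rupert
Event 8 (swap mirror<->note: now mirror:Oscar, note:Rupert). State: note:Rupert, key:Oscar, mirror:Oscar

Final state: note:Rupert, key:Oscar, mirror:Oscar
The key is held by Oscar.

Answer: Oscar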